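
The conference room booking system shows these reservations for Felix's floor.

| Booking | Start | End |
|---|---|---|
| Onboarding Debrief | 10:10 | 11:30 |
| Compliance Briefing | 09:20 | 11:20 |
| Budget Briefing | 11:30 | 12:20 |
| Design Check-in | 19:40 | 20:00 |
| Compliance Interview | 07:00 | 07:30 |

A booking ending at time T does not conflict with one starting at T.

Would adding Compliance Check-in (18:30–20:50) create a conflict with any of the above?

Compliance Interview: ends 07:30 at or before Compliance Check-in starts 18:30 → clear.
Compliance Briefing: ends 11:20 at or before Compliance Check-in starts 18:30 → clear.
Onboarding Debrief: ends 11:30 at or before Compliance Check-in starts 18:30 → clear.
Budget Briefing: ends 12:20 at or before Compliance Check-in starts 18:30 → clear.
Design Check-in: starts 19:40 before Compliance Check-in ends 20:50, and ends 20:00 after Compliance Check-in starts 18:30 → overlap.
Compliance Check-in overlaps Design Check-in.

Yes — it overlaps Design Check-in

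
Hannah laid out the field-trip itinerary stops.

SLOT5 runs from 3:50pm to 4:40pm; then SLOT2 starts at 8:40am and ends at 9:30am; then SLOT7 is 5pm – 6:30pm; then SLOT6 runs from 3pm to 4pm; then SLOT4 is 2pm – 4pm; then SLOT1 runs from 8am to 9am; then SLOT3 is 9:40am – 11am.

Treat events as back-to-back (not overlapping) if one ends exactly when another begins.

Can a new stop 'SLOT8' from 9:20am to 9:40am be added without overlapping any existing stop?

No — it overlaps SLOT2

SLOT1: ends 9am at or before SLOT8 starts 9:20am → clear.
SLOT2: starts 8:40am before SLOT8 ends 9:40am, and ends 9:30am after SLOT8 starts 9:20am → overlap.
SLOT3: starts 9:40am at or after SLOT8 ends 9:40am → clear.
SLOT4: starts 2pm at or after SLOT8 ends 9:40am → clear.
SLOT6: starts 3pm at or after SLOT8 ends 9:40am → clear.
SLOT5: starts 3:50pm at or after SLOT8 ends 9:40am → clear.
SLOT7: starts 5pm at or after SLOT8 ends 9:40am → clear.
SLOT8 overlaps SLOT2.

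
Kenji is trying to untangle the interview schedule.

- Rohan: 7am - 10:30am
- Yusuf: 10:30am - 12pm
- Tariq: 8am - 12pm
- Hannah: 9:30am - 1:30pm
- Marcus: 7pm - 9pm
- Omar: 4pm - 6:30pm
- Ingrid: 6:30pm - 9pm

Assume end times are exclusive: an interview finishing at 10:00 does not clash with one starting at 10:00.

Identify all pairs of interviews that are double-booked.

Sorted by start: Rohan, Tariq, Hannah, Yusuf, Omar, Ingrid, Marcus.
Tariq starts before Rohan ends → Rohan and Tariq overlap.
Hannah starts before Rohan ends → Rohan and Hannah overlap.
Yusuf starts exactly when Rohan ends (back-to-back, no overlap) — done with Rohan.
Hannah starts before Tariq ends → Tariq and Hannah overlap.
Yusuf starts before Tariq ends → Tariq and Yusuf overlap.
Omar starts after Tariq ends — done with Tariq.
Yusuf starts before Hannah ends → Hannah and Yusuf overlap.
Omar starts after Hannah ends — done with Hannah.
Omar starts after Yusuf ends — done with Yusuf.
Ingrid starts exactly when Omar ends (back-to-back, no overlap) — done with Omar.
Marcus starts before Ingrid ends → Ingrid and Marcus overlap.

Hannah & Rohan, Hannah & Tariq, Hannah & Yusuf, Ingrid & Marcus, Rohan & Tariq, Tariq & Yusuf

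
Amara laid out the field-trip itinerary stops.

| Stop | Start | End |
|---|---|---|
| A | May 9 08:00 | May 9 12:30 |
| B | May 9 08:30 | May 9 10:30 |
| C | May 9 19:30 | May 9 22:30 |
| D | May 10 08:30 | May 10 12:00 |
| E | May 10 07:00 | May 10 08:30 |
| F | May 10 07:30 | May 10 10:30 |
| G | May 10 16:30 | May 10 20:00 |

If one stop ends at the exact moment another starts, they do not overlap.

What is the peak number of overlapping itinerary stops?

Sweep the timeline, counting +1 at each start and −1 at each end (ends before starts at a tie):
May 9 08:00 start A → 1
May 9 08:30 start B → 2
May 9 10:30 end B → 1
May 9 12:30 end A → 0
May 9 19:30 start C → 1
May 9 22:30 end C → 0
May 10 07:00 start E → 1
May 10 07:30 start F → 2
May 10 08:30 end E → 1
May 10 08:30 start D → 2
May 10 10:30 end F → 1
May 10 12:00 end D → 0
May 10 16:30 start G → 1
May 10 20:00 end G → 0
Peak is 2, at May 9 08:30 (A, B).

2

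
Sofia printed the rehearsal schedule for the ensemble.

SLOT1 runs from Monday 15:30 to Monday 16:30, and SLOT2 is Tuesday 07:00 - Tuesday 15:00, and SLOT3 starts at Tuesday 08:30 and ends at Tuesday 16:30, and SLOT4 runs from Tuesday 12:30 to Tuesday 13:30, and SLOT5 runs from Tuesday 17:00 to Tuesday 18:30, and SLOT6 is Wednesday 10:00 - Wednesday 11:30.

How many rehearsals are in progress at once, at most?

3

Sort all start/end points and keep a running count:
Monday 15:30 start SLOT1 → 1
Monday 16:30 end SLOT1 → 0
Tuesday 07:00 start SLOT2 → 1
Tuesday 08:30 start SLOT3 → 2
Tuesday 12:30 start SLOT4 → 3
Tuesday 13:30 end SLOT4 → 2
Tuesday 15:00 end SLOT2 → 1
Tuesday 16:30 end SLOT3 → 0
Tuesday 17:00 start SLOT5 → 1
Tuesday 18:30 end SLOT5 → 0
Wednesday 10:00 start SLOT6 → 1
Wednesday 11:30 end SLOT6 → 0
Peak is 3, at Tuesday 12:30 (SLOT2, SLOT3, SLOT4).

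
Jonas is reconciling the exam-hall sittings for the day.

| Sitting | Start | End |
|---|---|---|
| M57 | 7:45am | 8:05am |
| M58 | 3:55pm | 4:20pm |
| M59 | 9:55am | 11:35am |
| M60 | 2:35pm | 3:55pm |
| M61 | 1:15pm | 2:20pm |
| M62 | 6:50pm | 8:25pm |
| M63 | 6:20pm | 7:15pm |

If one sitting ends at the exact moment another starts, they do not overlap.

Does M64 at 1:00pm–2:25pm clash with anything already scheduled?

Yes — it overlaps M61

M57: ends 8:05am at or before M64 starts 1:00pm → clear.
M59: ends 11:35am at or before M64 starts 1:00pm → clear.
M61: starts 1:15pm before M64 ends 2:25pm, and ends 2:20pm after M64 starts 1:00pm → overlap.
M60: starts 2:35pm at or after M64 ends 2:25pm → clear.
M58: starts 3:55pm at or after M64 ends 2:25pm → clear.
M63: starts 6:20pm at or after M64 ends 2:25pm → clear.
M62: starts 6:50pm at or after M64 ends 2:25pm → clear.
M64 overlaps M61.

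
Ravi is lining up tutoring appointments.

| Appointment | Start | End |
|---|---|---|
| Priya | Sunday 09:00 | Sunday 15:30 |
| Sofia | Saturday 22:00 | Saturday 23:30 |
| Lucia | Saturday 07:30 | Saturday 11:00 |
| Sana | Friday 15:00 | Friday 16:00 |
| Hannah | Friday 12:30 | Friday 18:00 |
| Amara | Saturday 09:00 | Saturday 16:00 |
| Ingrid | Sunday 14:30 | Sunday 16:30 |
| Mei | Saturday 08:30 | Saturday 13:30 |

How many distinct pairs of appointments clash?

Two intervals overlap when each starts before the other ends.
Sorted by start: Hannah, Sana, Lucia, Mei, Amara, Sofia, Priya, Ingrid.
Sana starts before Hannah ends → Hannah and Sana overlap.
Lucia starts after Hannah ends, so nothing later overlaps Hannah either.
Lucia starts after Sana ends, so nothing later overlaps Sana either.
Mei starts before Lucia ends → Lucia and Mei overlap.
Amara starts before Lucia ends → Lucia and Amara overlap.
Sofia starts after Lucia ends, so nothing later overlaps Lucia either.
Amara starts before Mei ends → Mei and Amara overlap.
Sofia starts after Mei ends, so nothing later overlaps Mei either.
Sofia starts after Amara ends, so nothing later overlaps Amara either.
Priya starts after Sofia ends, so nothing later overlaps Sofia either.
Ingrid starts before Priya ends → Priya and Ingrid overlap.
Overlapping pairs: Amara & Lucia, Amara & Mei, Hannah & Sana, Ingrid & Priya, Lucia & Mei — 5 in total.

5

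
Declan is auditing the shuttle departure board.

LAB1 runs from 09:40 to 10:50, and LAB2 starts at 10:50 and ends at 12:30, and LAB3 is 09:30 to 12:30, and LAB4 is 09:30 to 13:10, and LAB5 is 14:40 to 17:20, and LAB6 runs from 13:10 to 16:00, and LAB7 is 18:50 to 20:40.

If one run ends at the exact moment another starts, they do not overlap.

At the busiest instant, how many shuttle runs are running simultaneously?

3

Sweep the timeline, counting +1 at each start and −1 at each end (ends before starts at a tie):
09:30 start LAB3 → 1
09:30 start LAB4 → 2
09:40 start LAB1 → 3
10:50 end LAB1 → 2
10:50 start LAB2 → 3
12:30 end LAB2 → 2
12:30 end LAB3 → 1
13:10 end LAB4 → 0
13:10 start LAB6 → 1
14:40 start LAB5 → 2
16:00 end LAB6 → 1
17:20 end LAB5 → 0
18:50 start LAB7 → 1
20:40 end LAB7 → 0
Peak is 3, at 09:40 (LAB1, LAB3, LAB4).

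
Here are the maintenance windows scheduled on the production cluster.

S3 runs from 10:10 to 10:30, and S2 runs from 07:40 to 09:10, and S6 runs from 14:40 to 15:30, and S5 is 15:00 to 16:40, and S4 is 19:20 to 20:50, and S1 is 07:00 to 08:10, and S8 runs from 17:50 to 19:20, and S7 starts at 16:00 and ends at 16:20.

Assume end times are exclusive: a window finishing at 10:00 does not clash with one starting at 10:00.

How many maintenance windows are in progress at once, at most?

2

Sweep the timeline, counting +1 at each start and −1 at each end (ends before starts at a tie):
07:00 start S1 → 1
07:40 start S2 → 2
08:10 end S1 → 1
09:10 end S2 → 0
10:10 start S3 → 1
10:30 end S3 → 0
14:40 start S6 → 1
15:00 start S5 → 2
15:30 end S6 → 1
16:00 start S7 → 2
16:20 end S7 → 1
16:40 end S5 → 0
17:50 start S8 → 1
19:20 end S8 → 0
19:20 start S4 → 1
20:50 end S4 → 0
Peak is 2, at 07:40 (S1, S2).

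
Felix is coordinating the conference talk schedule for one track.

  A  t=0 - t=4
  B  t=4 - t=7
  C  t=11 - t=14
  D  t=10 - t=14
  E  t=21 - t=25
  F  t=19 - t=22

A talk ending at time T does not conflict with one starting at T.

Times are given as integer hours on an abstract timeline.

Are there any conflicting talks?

Yes

Two intervals overlap when each starts before the other ends.
Sorted by start: A, B, D, C, F, E.
B starts exactly when A ends (back-to-back, no overlap), so nothing later overlaps A either.
D starts after B ends, so nothing later overlaps B either.
C starts before D ends → D and C overlap.
That's a conflict, so the schedule is not conflict-free.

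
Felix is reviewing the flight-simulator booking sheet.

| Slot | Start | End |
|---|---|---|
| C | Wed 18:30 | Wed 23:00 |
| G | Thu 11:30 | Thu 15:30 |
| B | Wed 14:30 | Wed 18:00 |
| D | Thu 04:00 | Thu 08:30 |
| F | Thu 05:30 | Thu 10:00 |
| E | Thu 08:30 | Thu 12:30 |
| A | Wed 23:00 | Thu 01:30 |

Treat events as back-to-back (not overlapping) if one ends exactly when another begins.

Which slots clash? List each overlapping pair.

Sorted by start: B, C, A, D, F, E, G.
C starts after B ends, so B has no further overlaps.
A starts exactly when C ends (back-to-back, no overlap), so C has no further overlaps.
D starts after A ends, so A has no further overlaps.
F starts before D ends → D and F overlap.
E starts exactly when D ends (back-to-back, no overlap), so D has no further overlaps.
E starts before F ends → F and E overlap.
G starts after F ends.
G starts before E ends → E and G overlap.

D & F, E & F, E & G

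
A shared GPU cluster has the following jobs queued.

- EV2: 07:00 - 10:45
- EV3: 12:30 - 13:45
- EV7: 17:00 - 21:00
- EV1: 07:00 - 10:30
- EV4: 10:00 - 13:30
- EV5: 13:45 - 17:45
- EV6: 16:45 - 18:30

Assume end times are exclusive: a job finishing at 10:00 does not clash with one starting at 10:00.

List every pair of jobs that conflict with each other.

Check each pair: they overlap iff neither finishes before the other starts.
Sorted by start: EV1, EV2, EV4, EV3, EV5, EV6, EV7.
EV2 starts before EV1 ends → EV1 and EV2 overlap.
EV4 starts before EV1 ends → EV1 and EV4 overlap.
EV3 starts after EV1 ends, so nothing later overlaps EV1 either.
EV4 starts before EV2 ends → EV2 and EV4 overlap.
EV3 starts after EV2 ends, so nothing later overlaps EV2 either.
EV3 starts before EV4 ends → EV4 and EV3 overlap.
EV5 starts after EV4 ends, so nothing later overlaps EV4 either.
EV5 starts exactly when EV3 ends (back-to-back, no overlap), so nothing later overlaps EV3 either.
EV6 starts before EV5 ends → EV5 and EV6 overlap.
EV7 starts before EV5 ends → EV5 and EV7 overlap.
EV7 starts before EV6 ends → EV6 and EV7 overlap.

EV1 & EV2, EV1 & EV4, EV2 & EV4, EV3 & EV4, EV5 & EV6, EV5 & EV7, EV6 & EV7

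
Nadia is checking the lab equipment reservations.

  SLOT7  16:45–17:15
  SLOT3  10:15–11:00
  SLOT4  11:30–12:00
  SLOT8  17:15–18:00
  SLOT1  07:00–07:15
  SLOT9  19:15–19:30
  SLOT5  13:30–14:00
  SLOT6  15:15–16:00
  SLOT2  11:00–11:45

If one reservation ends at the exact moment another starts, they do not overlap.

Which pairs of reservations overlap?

Two intervals overlap when each starts before the other ends.
Sorted by start: SLOT1, SLOT3, SLOT2, SLOT4, SLOT5, SLOT6, SLOT7, SLOT8, SLOT9.
SLOT3 starts after SLOT1 ends; SLOT1 is clear from here.
SLOT2 starts exactly when SLOT3 ends (back-to-back, no overlap); SLOT3 is clear from here.
SLOT4 starts before SLOT2 ends → SLOT2 and SLOT4 overlap.
SLOT5 starts after SLOT2 ends; SLOT2 is clear from here.
SLOT5 starts after SLOT4 ends; SLOT4 is clear from here.
SLOT6 starts after SLOT5 ends; SLOT5 is clear from here.
SLOT7 starts after SLOT6 ends; SLOT6 is clear from here.
SLOT8 starts exactly when SLOT7 ends (back-to-back, no overlap); SLOT7 is clear from here.
SLOT9 starts after SLOT8 ends.

SLOT2 & SLOT4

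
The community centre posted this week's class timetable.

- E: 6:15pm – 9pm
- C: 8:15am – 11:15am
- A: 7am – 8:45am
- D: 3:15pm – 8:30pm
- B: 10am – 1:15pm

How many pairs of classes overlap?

3

Sorted by start: A, C, B, D, E.
C starts before A ends → A and C overlap.
B starts after A ends — done with A.
B starts before C ends → C and B overlap.
D starts after C ends — done with C.
D starts after B ends — done with B.
E starts before D ends → D and E overlap.
Overlapping pairs: A & C, B & C, D & E — 3 in total.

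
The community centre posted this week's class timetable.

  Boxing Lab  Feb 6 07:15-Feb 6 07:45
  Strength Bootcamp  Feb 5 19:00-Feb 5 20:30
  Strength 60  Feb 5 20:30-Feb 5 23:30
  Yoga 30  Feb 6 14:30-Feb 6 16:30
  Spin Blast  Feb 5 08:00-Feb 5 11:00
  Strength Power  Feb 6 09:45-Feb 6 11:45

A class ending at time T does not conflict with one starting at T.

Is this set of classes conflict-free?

Yes

Sorted by start: Spin Blast, Strength Bootcamp, Strength 60, Boxing Lab, Strength Power, Yoga 30.
Strength Bootcamp starts after Spin Blast ends, so Spin Blast has no further overlaps.
Strength 60 starts exactly when Strength Bootcamp ends (back-to-back, no overlap), so Strength Bootcamp has no further overlaps.
Boxing Lab starts after Strength 60 ends, so Strength 60 has no further overlaps.
Strength Power starts after Boxing Lab ends, so Boxing Lab has no further overlaps.
Yoga 30 starts after Strength Power ends.
Every pair is clear; the schedule has no overlaps.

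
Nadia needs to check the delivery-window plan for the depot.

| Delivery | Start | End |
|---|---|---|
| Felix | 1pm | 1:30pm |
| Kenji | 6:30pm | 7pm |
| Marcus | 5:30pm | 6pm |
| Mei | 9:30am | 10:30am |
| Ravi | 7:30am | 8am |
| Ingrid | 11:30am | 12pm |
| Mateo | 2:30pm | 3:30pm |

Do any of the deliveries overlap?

No

Sorted by start: Ravi, Mei, Ingrid, Felix, Mateo, Marcus, Kenji.
Mei starts after Ravi ends, so Ravi has no further overlaps.
Ingrid starts after Mei ends, so Mei has no further overlaps.
Felix starts after Ingrid ends, so Ingrid has no further overlaps.
Mateo starts after Felix ends, so Felix has no further overlaps.
Marcus starts after Mateo ends, so Mateo has no further overlaps.
Kenji starts after Marcus ends.
Every pair is clear; the schedule has no overlaps.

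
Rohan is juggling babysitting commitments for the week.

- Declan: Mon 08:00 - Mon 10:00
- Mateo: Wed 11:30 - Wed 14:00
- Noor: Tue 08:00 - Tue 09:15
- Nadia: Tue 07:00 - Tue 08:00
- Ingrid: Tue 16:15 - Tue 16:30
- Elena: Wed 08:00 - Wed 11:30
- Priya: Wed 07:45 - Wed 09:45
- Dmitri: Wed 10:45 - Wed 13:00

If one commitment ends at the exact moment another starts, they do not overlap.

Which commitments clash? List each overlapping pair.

Check each pair: they overlap iff neither finishes before the other starts.
Sorted by start: Declan, Nadia, Noor, Ingrid, Priya, Elena, Dmitri, Mateo.
Nadia starts after Declan ends, so Declan has no further overlaps.
Noor starts exactly when Nadia ends (back-to-back, no overlap), so Nadia has no further overlaps.
Ingrid starts after Noor ends, so Noor has no further overlaps.
Priya starts after Ingrid ends, so Ingrid has no further overlaps.
Elena starts before Priya ends → Priya and Elena overlap.
Dmitri starts after Priya ends, so Priya has no further overlaps.
Dmitri starts before Elena ends → Elena and Dmitri overlap.
Mateo starts exactly when Elena ends (back-to-back, no overlap).
Mateo starts before Dmitri ends → Dmitri and Mateo overlap.

Dmitri & Elena, Dmitri & Mateo, Elena & Priya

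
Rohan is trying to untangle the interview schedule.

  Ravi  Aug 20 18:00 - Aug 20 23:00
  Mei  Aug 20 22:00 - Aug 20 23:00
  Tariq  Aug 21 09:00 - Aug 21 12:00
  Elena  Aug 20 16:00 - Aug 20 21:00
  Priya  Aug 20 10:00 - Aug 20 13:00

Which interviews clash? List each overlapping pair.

Sorted by start: Priya, Elena, Ravi, Mei, Tariq.
Elena starts after Priya ends — done with Priya.
Ravi starts before Elena ends → Elena and Ravi overlap.
Mei starts after Elena ends — done with Elena.
Mei starts before Ravi ends → Ravi and Mei overlap.
Tariq starts after Ravi ends.
Tariq starts after Mei ends.

Elena & Ravi, Mei & Ravi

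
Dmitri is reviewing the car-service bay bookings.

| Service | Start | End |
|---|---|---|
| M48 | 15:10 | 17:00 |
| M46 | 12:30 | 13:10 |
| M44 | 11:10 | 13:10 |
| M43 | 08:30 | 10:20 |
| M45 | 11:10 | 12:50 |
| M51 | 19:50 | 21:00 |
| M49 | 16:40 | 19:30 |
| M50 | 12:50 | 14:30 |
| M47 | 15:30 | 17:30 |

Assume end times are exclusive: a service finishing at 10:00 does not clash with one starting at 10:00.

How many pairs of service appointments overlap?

8

Check each pair: they overlap iff neither finishes before the other starts.
Sorted by start: M43, M44, M45, M46, M50, M48, M47, M49, M51.
M44 starts after M43 ends, so M43 has no further overlaps.
M45 starts before M44 ends → M44 and M45 overlap.
M46 starts before M44 ends → M44 and M46 overlap.
M50 starts before M44 ends → M44 and M50 overlap.
M48 starts after M44 ends, so M44 has no further overlaps.
M46 starts before M45 ends → M45 and M46 overlap.
M50 starts exactly when M45 ends (back-to-back, no overlap), so M45 has no further overlaps.
M50 starts before M46 ends → M46 and M50 overlap.
M48 starts after M46 ends, so M46 has no further overlaps.
M48 starts after M50 ends, so M50 has no further overlaps.
M47 starts before M48 ends → M48 and M47 overlap.
M49 starts before M48 ends → M48 and M49 overlap.
M51 starts after M48 ends.
M49 starts before M47 ends → M47 and M49 overlap.
M51 starts after M47 ends.
M51 starts after M49 ends.
Overlapping pairs: M44 & M45, M44 & M46, M44 & M50, M45 & M46, M46 & M50, M47 & M48, M47 & M49, M48 & M49 — 8 in total.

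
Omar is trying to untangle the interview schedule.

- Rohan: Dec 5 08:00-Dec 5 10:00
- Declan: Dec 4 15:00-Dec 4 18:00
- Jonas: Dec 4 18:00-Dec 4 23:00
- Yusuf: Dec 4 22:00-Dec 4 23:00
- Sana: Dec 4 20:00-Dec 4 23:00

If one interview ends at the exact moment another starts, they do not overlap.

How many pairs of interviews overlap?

Sorted by start: Declan, Jonas, Sana, Yusuf, Rohan.
Jonas starts exactly when Declan ends (back-to-back, no overlap), so Declan has no further overlaps.
Sana starts before Jonas ends → Jonas and Sana overlap.
Yusuf starts before Jonas ends → Jonas and Yusuf overlap.
Rohan starts after Jonas ends.
Yusuf starts before Sana ends → Sana and Yusuf overlap.
Rohan starts after Sana ends.
Rohan starts after Yusuf ends.
Overlapping pairs: Jonas & Sana, Jonas & Yusuf, Sana & Yusuf — 3 in total.

3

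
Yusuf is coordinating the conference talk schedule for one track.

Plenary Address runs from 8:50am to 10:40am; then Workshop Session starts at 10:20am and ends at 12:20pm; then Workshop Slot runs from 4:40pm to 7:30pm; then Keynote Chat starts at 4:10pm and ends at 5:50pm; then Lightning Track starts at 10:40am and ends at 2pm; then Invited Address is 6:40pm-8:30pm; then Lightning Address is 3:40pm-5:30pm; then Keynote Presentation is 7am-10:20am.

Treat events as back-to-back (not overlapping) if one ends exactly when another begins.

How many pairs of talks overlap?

Two intervals overlap when each starts before the other ends.
Sorted by start: Keynote Presentation, Plenary Address, Workshop Session, Lightning Track, Lightning Address, Keynote Chat, Workshop Slot, Invited Address.
Plenary Address starts before Keynote Presentation ends → Keynote Presentation and Plenary Address overlap.
Workshop Session starts exactly when Keynote Presentation ends (back-to-back, no overlap); Keynote Presentation is clear from here.
Workshop Session starts before Plenary Address ends → Plenary Address and Workshop Session overlap.
Lightning Track starts exactly when Plenary Address ends (back-to-back, no overlap); Plenary Address is clear from here.
Lightning Track starts before Workshop Session ends → Workshop Session and Lightning Track overlap.
Lightning Address starts after Workshop Session ends; Workshop Session is clear from here.
Lightning Address starts after Lightning Track ends; Lightning Track is clear from here.
Keynote Chat starts before Lightning Address ends → Lightning Address and Keynote Chat overlap.
Workshop Slot starts before Lightning Address ends → Lightning Address and Workshop Slot overlap.
Invited Address starts after Lightning Address ends.
Workshop Slot starts before Keynote Chat ends → Keynote Chat and Workshop Slot overlap.
Invited Address starts after Keynote Chat ends.
Invited Address starts before Workshop Slot ends → Workshop Slot and Invited Address overlap.
Overlapping pairs: Invited Address & Workshop Slot, Keynote Chat & Lightning Address, Keynote Chat & Workshop Slot, Keynote Presentation & Plenary Address, Lightning Address & Workshop Slot, Lightning Track & Workshop Session, Plenary Address & Workshop Session — 7 in total.

7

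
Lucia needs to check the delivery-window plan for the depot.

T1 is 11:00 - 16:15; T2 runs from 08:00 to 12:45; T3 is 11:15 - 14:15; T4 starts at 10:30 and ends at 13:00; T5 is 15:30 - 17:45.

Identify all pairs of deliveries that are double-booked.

Two intervals overlap when each starts before the other ends.
Sorted by start: T2, T4, T1, T3, T5.
T4 starts before T2 ends → T2 and T4 overlap.
T1 starts before T2 ends → T2 and T1 overlap.
T3 starts before T2 ends → T2 and T3 overlap.
T5 starts after T2 ends.
T1 starts before T4 ends → T4 and T1 overlap.
T3 starts before T4 ends → T4 and T3 overlap.
T5 starts after T4 ends.
T3 starts before T1 ends → T1 and T3 overlap.
T5 starts before T1 ends → T1 and T5 overlap.
T5 starts after T3 ends.

T1 & T2, T1 & T3, T1 & T4, T1 & T5, T2 & T3, T2 & T4, T3 & T4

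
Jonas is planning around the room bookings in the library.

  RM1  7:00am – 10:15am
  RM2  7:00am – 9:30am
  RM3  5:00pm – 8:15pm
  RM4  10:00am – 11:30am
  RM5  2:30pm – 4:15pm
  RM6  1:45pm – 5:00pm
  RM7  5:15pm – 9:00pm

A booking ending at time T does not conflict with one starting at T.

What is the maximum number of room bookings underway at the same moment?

2

Sweep the timeline, counting +1 at each start and −1 at each end (ends before starts at a tie):
7:00am start RM1 → 1
7:00am start RM2 → 2
9:30am end RM2 → 1
10:00am start RM4 → 2
10:15am end RM1 → 1
11:30am end RM4 → 0
1:45pm start RM6 → 1
2:30pm start RM5 → 2
4:15pm end RM5 → 1
5:00pm end RM6 → 0
5:00pm start RM3 → 1
5:15pm start RM7 → 2
8:15pm end RM3 → 1
9:00pm end RM7 → 0
Peak is 2, at 7:00am (RM1, RM2).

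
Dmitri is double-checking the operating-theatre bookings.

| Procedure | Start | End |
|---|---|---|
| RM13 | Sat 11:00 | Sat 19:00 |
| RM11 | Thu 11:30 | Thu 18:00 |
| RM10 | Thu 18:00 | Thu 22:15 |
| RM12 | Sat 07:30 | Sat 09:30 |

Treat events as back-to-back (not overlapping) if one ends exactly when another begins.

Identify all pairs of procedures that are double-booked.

none

Sorted by start: RM11, RM10, RM12, RM13.
RM10 starts exactly when RM11 ends (back-to-back, no overlap) — done with RM11.
RM12 starts after RM10 ends — done with RM10.
RM13 starts after RM12 ends.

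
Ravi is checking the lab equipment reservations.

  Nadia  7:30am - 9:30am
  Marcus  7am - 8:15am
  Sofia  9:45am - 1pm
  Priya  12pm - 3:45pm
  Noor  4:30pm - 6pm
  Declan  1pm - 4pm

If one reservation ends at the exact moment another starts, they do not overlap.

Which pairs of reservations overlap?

Check each pair: they overlap iff neither finishes before the other starts.
Sorted by start: Marcus, Nadia, Sofia, Priya, Declan, Noor.
Nadia starts before Marcus ends → Marcus and Nadia overlap.
Sofia starts after Marcus ends — done with Marcus.
Sofia starts after Nadia ends — done with Nadia.
Priya starts before Sofia ends → Sofia and Priya overlap.
Declan starts exactly when Sofia ends (back-to-back, no overlap) — done with Sofia.
Declan starts before Priya ends → Priya and Declan overlap.
Noor starts after Priya ends.
Noor starts after Declan ends.

Declan & Priya, Marcus & Nadia, Priya & Sofia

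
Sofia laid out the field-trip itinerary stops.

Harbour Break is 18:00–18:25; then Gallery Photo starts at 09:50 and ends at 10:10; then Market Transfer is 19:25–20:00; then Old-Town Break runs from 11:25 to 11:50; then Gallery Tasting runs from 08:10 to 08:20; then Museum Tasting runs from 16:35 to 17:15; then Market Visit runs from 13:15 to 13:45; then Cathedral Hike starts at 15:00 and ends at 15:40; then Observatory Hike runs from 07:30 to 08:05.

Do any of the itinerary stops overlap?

Sorted by start: Observatory Hike, Gallery Tasting, Gallery Photo, Old-Town Break, Market Visit, Cathedral Hike, Museum Tasting, Harbour Break, Market Transfer.
Gallery Tasting starts after Observatory Hike ends, so nothing later overlaps Observatory Hike either.
Gallery Photo starts after Gallery Tasting ends, so nothing later overlaps Gallery Tasting either.
Old-Town Break starts after Gallery Photo ends, so nothing later overlaps Gallery Photo either.
Market Visit starts after Old-Town Break ends, so nothing later overlaps Old-Town Break either.
Cathedral Hike starts after Market Visit ends, so nothing later overlaps Market Visit either.
Museum Tasting starts after Cathedral Hike ends, so nothing later overlaps Cathedral Hike either.
Harbour Break starts after Museum Tasting ends, so nothing later overlaps Museum Tasting either.
Market Transfer starts after Harbour Break ends.
Every pair is clear; the schedule has no overlaps.

No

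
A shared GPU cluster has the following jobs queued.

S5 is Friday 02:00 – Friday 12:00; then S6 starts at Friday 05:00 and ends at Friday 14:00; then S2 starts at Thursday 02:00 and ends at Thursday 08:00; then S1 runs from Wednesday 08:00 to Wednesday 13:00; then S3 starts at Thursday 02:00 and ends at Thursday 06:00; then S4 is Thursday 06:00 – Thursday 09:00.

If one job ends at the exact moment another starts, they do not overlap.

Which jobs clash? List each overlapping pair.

S2 & S3, S2 & S4, S5 & S6

Sorted by start: S1, S2, S3, S4, S5, S6.
S2 starts after S1 ends, so nothing later overlaps S1 either.
S3 starts before S2 ends → S2 and S3 overlap.
S4 starts before S2 ends → S2 and S4 overlap.
S5 starts after S2 ends, so nothing later overlaps S2 either.
S4 starts exactly when S3 ends (back-to-back, no overlap), so nothing later overlaps S3 either.
S5 starts after S4 ends, so nothing later overlaps S4 either.
S6 starts before S5 ends → S5 and S6 overlap.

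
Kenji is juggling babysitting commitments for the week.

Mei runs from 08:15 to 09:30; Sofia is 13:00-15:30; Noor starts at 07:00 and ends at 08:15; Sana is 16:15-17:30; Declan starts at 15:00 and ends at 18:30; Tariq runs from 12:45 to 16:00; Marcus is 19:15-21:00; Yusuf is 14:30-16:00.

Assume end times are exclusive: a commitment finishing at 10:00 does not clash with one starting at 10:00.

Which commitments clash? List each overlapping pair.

Sorted by start: Noor, Mei, Tariq, Sofia, Yusuf, Declan, Sana, Marcus.
Mei starts exactly when Noor ends (back-to-back, no overlap); Noor is clear from here.
Tariq starts after Mei ends; Mei is clear from here.
Sofia starts before Tariq ends → Tariq and Sofia overlap.
Yusuf starts before Tariq ends → Tariq and Yusuf overlap.
Declan starts before Tariq ends → Tariq and Declan overlap.
Sana starts after Tariq ends; Tariq is clear from here.
Yusuf starts before Sofia ends → Sofia and Yusuf overlap.
Declan starts before Sofia ends → Sofia and Declan overlap.
Sana starts after Sofia ends; Sofia is clear from here.
Declan starts before Yusuf ends → Yusuf and Declan overlap.
Sana starts after Yusuf ends; Yusuf is clear from here.
Sana starts before Declan ends → Declan and Sana overlap.
Marcus starts after Declan ends.
Marcus starts after Sana ends.

Declan & Sana, Declan & Sofia, Declan & Tariq, Declan & Yusuf, Sofia & Tariq, Sofia & Yusuf, Tariq & Yusuf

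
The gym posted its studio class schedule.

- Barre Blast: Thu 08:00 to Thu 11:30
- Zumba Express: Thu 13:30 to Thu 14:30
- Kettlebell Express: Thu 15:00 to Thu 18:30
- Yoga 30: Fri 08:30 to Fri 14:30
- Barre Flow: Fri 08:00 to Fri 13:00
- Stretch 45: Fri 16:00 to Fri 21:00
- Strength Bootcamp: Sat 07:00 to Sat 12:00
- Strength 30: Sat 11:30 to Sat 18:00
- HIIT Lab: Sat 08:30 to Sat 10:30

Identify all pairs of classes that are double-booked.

Sorted by start: Barre Blast, Zumba Express, Kettlebell Express, Barre Flow, Yoga 30, Stretch 45, Strength Bootcamp, HIIT Lab, Strength 30.
Zumba Express starts after Barre Blast ends; Barre Blast is clear from here.
Kettlebell Express starts after Zumba Express ends; Zumba Express is clear from here.
Barre Flow starts after Kettlebell Express ends; Kettlebell Express is clear from here.
Yoga 30 starts before Barre Flow ends → Barre Flow and Yoga 30 overlap.
Stretch 45 starts after Barre Flow ends; Barre Flow is clear from here.
Stretch 45 starts after Yoga 30 ends; Yoga 30 is clear from here.
Strength Bootcamp starts after Stretch 45 ends; Stretch 45 is clear from here.
HIIT Lab starts before Strength Bootcamp ends → Strength Bootcamp and HIIT Lab overlap.
Strength 30 starts before Strength Bootcamp ends → Strength Bootcamp and Strength 30 overlap.
Strength 30 starts after HIIT Lab ends.

Barre Flow & Yoga 30, HIIT Lab & Strength Bootcamp, Strength 30 & Strength Bootcamp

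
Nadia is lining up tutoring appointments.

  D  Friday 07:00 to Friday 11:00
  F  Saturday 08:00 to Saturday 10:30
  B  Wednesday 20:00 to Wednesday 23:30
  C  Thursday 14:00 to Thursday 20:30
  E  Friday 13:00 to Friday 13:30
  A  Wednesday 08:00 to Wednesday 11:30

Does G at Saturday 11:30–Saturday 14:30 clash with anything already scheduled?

A: ends Wednesday 11:30 at or before G starts Saturday 11:30 → clear.
B: ends Wednesday 23:30 at or before G starts Saturday 11:30 → clear.
C: ends Thursday 20:30 at or before G starts Saturday 11:30 → clear.
D: ends Friday 11:00 at or before G starts Saturday 11:30 → clear.
E: ends Friday 13:30 at or before G starts Saturday 11:30 → clear.
F: ends Saturday 10:30 at or before G starts Saturday 11:30 → clear.

No — it doesn't clash with anything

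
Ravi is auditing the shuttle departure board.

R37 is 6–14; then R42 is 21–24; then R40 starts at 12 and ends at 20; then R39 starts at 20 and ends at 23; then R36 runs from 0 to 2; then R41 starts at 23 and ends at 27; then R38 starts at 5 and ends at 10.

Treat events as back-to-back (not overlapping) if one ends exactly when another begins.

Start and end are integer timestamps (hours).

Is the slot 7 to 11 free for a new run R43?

No — it overlaps R37, R38

R36: ends 2 at or before R43 starts 7 → clear.
R38: starts 5 before R43 ends 11, and ends 10 after R43 starts 7 → overlap.
R37: starts 6 before R43 ends 11, and ends 14 after R43 starts 7 → overlap.
R40: starts 12 at or after R43 ends 11 → clear.
R39: starts 20 at or after R43 ends 11 → clear.
R42: starts 21 at or after R43 ends 11 → clear.
R41: starts 23 at or after R43 ends 11 → clear.
R43 overlaps R37, R38.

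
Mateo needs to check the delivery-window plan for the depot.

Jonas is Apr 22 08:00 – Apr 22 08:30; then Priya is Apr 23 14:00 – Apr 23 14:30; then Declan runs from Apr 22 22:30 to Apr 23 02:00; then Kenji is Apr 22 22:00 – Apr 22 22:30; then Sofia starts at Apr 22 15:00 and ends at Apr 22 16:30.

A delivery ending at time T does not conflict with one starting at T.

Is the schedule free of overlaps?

Yes

Sorted by start: Jonas, Sofia, Kenji, Declan, Priya.
Sofia starts after Jonas ends, so nothing later overlaps Jonas either.
Kenji starts after Sofia ends, so nothing later overlaps Sofia either.
Declan starts exactly when Kenji ends (back-to-back, no overlap), so nothing later overlaps Kenji either.
Priya starts after Declan ends.
Every pair is clear; the schedule has no overlaps.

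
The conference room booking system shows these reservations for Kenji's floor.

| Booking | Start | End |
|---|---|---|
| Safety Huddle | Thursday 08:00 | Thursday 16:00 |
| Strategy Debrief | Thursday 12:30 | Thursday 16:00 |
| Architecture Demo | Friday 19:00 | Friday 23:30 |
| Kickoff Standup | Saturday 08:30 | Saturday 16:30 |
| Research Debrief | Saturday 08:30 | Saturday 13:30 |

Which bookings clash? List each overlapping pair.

Kickoff Standup & Research Debrief, Safety Huddle & Strategy Debrief

Sorted by start: Safety Huddle, Strategy Debrief, Architecture Demo, Kickoff Standup, Research Debrief.
Strategy Debrief starts before Safety Huddle ends → Safety Huddle and Strategy Debrief overlap.
Architecture Demo starts after Safety Huddle ends; Safety Huddle is clear from here.
Architecture Demo starts after Strategy Debrief ends; Strategy Debrief is clear from here.
Kickoff Standup starts after Architecture Demo ends; Architecture Demo is clear from here.
Research Debrief starts before Kickoff Standup ends → Kickoff Standup and Research Debrief overlap.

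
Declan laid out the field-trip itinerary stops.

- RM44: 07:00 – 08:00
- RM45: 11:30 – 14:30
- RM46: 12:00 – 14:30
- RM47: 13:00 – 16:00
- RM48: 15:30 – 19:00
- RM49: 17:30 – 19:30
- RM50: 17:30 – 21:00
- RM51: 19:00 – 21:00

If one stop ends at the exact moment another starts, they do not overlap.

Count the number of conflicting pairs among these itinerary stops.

9

Sorted by start: RM44, RM45, RM46, RM47, RM48, RM49, RM50, RM51.
RM45 starts after RM44 ends — done with RM44.
RM46 starts before RM45 ends → RM45 and RM46 overlap.
RM47 starts before RM45 ends → RM45 and RM47 overlap.
RM48 starts after RM45 ends — done with RM45.
RM47 starts before RM46 ends → RM46 and RM47 overlap.
RM48 starts after RM46 ends — done with RM46.
RM48 starts before RM47 ends → RM47 and RM48 overlap.
RM49 starts after RM47 ends — done with RM47.
RM49 starts before RM48 ends → RM48 and RM49 overlap.
RM50 starts before RM48 ends → RM48 and RM50 overlap.
RM51 starts exactly when RM48 ends (back-to-back, no overlap).
RM50 starts before RM49 ends → RM49 and RM50 overlap.
RM51 starts before RM49 ends → RM49 and RM51 overlap.
RM51 starts before RM50 ends → RM50 and RM51 overlap.
Overlapping pairs: RM45 & RM46, RM45 & RM47, RM46 & RM47, RM47 & RM48, RM48 & RM49, RM48 & RM50, RM49 & RM50, RM49 & RM51, RM50 & RM51 — 9 in total.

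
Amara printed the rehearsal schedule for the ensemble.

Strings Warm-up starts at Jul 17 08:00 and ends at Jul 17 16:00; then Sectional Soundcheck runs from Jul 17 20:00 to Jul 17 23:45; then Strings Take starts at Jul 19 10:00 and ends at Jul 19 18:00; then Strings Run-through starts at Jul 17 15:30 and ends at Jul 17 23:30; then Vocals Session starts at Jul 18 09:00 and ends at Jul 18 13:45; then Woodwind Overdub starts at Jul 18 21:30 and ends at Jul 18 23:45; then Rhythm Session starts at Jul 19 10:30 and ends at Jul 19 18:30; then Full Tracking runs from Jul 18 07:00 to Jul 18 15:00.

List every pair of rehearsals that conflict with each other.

Sorted by start: Strings Warm-up, Strings Run-through, Sectional Soundcheck, Full Tracking, Vocals Session, Woodwind Overdub, Strings Take, Rhythm Session.
Strings Run-through starts before Strings Warm-up ends → Strings Warm-up and Strings Run-through overlap.
Sectional Soundcheck starts after Strings Warm-up ends, so Strings Warm-up has no further overlaps.
Sectional Soundcheck starts before Strings Run-through ends → Strings Run-through and Sectional Soundcheck overlap.
Full Tracking starts after Strings Run-through ends, so Strings Run-through has no further overlaps.
Full Tracking starts after Sectional Soundcheck ends, so Sectional Soundcheck has no further overlaps.
Vocals Session starts before Full Tracking ends → Full Tracking and Vocals Session overlap.
Woodwind Overdub starts after Full Tracking ends, so Full Tracking has no further overlaps.
Woodwind Overdub starts after Vocals Session ends, so Vocals Session has no further overlaps.
Strings Take starts after Woodwind Overdub ends, so Woodwind Overdub has no further overlaps.
Rhythm Session starts before Strings Take ends → Strings Take and Rhythm Session overlap.

Full Tracking & Vocals Session, Rhythm Session & Strings Take, Sectional Soundcheck & Strings Run-through, Strings Run-through & Strings Warm-up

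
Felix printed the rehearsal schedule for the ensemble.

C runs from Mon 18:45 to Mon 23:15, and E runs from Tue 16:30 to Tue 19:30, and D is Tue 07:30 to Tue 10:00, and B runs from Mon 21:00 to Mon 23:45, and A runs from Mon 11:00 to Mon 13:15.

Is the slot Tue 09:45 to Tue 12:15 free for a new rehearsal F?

A: ends Mon 13:15 at or before F starts Tue 09:45 → clear.
C: ends Mon 23:15 at or before F starts Tue 09:45 → clear.
B: ends Mon 23:45 at or before F starts Tue 09:45 → clear.
D: starts Tue 07:30 before F ends Tue 12:15, and ends Tue 10:00 after F starts Tue 09:45 → overlap.
E: starts Tue 16:30 at or after F ends Tue 12:15 → clear.
F overlaps D.

No — it overlaps D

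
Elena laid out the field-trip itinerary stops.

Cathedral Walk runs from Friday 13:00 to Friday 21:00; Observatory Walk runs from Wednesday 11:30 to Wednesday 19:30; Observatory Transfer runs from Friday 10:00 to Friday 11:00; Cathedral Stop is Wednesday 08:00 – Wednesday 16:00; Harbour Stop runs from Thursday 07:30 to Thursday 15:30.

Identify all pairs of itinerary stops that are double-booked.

Cathedral Stop & Observatory Walk

Check each pair: they overlap iff neither finishes before the other starts.
Sorted by start: Cathedral Stop, Observatory Walk, Harbour Stop, Observatory Transfer, Cathedral Walk.
Observatory Walk starts before Cathedral Stop ends → Cathedral Stop and Observatory Walk overlap.
Harbour Stop starts after Cathedral Stop ends; Cathedral Stop is clear from here.
Harbour Stop starts after Observatory Walk ends; Observatory Walk is clear from here.
Observatory Transfer starts after Harbour Stop ends; Harbour Stop is clear from here.
Cathedral Walk starts after Observatory Transfer ends.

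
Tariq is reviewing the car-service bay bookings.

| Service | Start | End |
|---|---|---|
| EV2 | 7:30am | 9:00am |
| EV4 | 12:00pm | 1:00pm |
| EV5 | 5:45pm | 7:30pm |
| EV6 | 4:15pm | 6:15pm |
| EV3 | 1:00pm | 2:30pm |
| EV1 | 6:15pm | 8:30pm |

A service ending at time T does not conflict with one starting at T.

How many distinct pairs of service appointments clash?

2

Sorted by start: EV2, EV4, EV3, EV6, EV5, EV1.
EV4 starts after EV2 ends; EV2 is clear from here.
EV3 starts exactly when EV4 ends (back-to-back, no overlap); EV4 is clear from here.
EV6 starts after EV3 ends; EV3 is clear from here.
EV5 starts before EV6 ends → EV6 and EV5 overlap.
EV1 starts exactly when EV6 ends (back-to-back, no overlap).
EV1 starts before EV5 ends → EV5 and EV1 overlap.
Overlapping pairs: EV1 & EV5, EV5 & EV6 — 2 in total.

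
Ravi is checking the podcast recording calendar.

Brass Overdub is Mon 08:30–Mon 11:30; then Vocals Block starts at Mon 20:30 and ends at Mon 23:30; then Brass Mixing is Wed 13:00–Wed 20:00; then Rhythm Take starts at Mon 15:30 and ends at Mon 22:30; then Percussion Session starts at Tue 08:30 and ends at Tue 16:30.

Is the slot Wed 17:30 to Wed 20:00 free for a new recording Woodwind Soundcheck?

Brass Overdub: ends Mon 11:30 at or before Woodwind Soundcheck starts Wed 17:30 → clear.
Rhythm Take: ends Mon 22:30 at or before Woodwind Soundcheck starts Wed 17:30 → clear.
Vocals Block: ends Mon 23:30 at or before Woodwind Soundcheck starts Wed 17:30 → clear.
Percussion Session: ends Tue 16:30 at or before Woodwind Soundcheck starts Wed 17:30 → clear.
Brass Mixing: starts Wed 13:00 before Woodwind Soundcheck ends Wed 20:00, and ends Wed 20:00 after Woodwind Soundcheck starts Wed 17:30 → overlap.
Woodwind Soundcheck overlaps Brass Mixing.

No — it overlaps Brass Mixing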